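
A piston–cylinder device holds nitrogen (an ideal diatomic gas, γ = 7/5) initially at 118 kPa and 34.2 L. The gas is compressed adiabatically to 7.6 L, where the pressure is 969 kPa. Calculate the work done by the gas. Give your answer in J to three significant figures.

Adiabatic: W = (P₁V₁ − P₂V₂)/(γ − 1) with γ = 7/5.
P₁V₁ = 4036 J, P₂V₂ = 7364 J.
W = (4036 − 7364) / 0.4 = -8322 J.

W ≈ -8320 J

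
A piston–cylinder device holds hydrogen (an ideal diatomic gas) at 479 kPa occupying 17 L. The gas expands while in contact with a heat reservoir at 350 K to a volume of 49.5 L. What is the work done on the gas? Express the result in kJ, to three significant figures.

W ≈ -8.70 kJ

Isothermal: W = nRT ln(V₂/V₁) = P₁V₁ ln(V₂/V₁).
P₁V₁ = (479 kPa)(17 L) = 8143 J.
W = 8143 × ln(49.5/17) = 8143 × 1.069
W_by_gas = 8703 J; work on gas = −W_by = -8703 J.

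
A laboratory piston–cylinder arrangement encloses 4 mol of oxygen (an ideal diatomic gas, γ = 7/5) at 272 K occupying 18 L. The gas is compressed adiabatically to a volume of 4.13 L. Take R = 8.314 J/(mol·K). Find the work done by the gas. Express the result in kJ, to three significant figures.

W ≈ -18.1 kJ

Adiabatic: TV^(γ−1) = const with γ = 7/5.
T₂ = T₁ (V₁/V₂)^(γ−1) = 272 × (18/4.13)^0.4 = 272 × 1.802 = 490.1 K.
W_by = nCᵥ(T₁ − T₂) = (4)(20.79)(272 − 490.1) = -18134 J.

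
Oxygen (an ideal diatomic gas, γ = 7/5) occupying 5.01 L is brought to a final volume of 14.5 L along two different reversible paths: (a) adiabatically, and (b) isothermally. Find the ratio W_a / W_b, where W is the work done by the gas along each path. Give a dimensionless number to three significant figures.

Path (a) adiabatic: W = P₁V₁(1 − (V₁/V₂)^(γ−1))/(γ−1) → W_a/(P₁V₁) = 0.8657.
Path (b) isothermal: W = P₁V₁ ln(V₂/V₁) → W_b/(P₁V₁) = 1.063.
W_a / W_b = 0.8657 / 1.063 = 0.8146.

W_a / W_b ≈ 0.815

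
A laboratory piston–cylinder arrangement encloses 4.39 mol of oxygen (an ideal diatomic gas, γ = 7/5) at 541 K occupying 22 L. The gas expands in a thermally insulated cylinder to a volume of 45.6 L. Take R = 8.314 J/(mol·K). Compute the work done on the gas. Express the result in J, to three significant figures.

Adiabatic: TV^(γ−1) = const with γ = 7/5.
T₂ = T₁ (V₁/V₂)^(γ−1) = 541 × (22/45.6)^0.4 = 541 × 0.7471 = 404.2 K.
W_by = nCᵥ(T₁ − T₂) = (4.39)(20.79)(541 − 404.2) = 12484 J.
Work on gas = −W_by = -12484 J.

W ≈ -12500 J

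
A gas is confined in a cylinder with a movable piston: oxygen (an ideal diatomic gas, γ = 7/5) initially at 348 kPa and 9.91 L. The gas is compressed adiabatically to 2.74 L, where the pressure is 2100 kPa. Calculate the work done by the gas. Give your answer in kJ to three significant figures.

Adiabatic: W = (P₁V₁ − P₂V₂)/(γ − 1) with γ = 7/5.
P₁V₁ = 3449 J, P₂V₂ = 5754 J.
W = (3449 − 5754) / 0.4 = -5763 J.

W ≈ -5.76 kJ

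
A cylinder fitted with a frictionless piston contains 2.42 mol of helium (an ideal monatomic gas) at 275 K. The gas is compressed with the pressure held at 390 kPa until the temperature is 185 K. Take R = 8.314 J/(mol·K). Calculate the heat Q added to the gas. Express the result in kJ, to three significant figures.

Q ≈ -4.53 kJ

Isobaric: W = nRΔT = (2.42)(8.314)(-90) = -1811 J.
ΔU = nCᵥΔT with Cᵥ = 3R/2: ΔU = (2.42)(12.47)(-90) = -2716 J.
Q = ΔU + W = -2716 − 1811 = -4527 J.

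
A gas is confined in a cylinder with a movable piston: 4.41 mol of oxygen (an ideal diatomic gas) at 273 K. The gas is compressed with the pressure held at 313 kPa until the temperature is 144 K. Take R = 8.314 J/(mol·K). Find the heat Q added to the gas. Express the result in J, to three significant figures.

Isobaric: W = nRΔT = (4.41)(8.314)(-129) = -4730 J.
ΔU = nCᵥΔT with Cᵥ = 5R/2: ΔU = (4.41)(20.79)(-129) = -11824 J.
Q = ΔU + W = -11824 − 4730 = -16554 J.

Q ≈ -16600 J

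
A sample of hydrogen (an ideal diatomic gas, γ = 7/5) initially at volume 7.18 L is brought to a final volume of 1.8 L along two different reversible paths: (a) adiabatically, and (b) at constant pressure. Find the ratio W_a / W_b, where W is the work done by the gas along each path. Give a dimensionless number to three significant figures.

Path (a) adiabatic: W = P₁V₁(1 − (V₁/V₂)^(γ−1))/(γ−1) → W_a/(P₁V₁) = -1.848.
Path (b) isobaric: W = P₁(V₂ − V₁) → W_b/(P₁V₁) = -0.7493.
W_a / W_b = -1.848 / -0.7493 = 2.466.

W_a / W_b ≈ 2.47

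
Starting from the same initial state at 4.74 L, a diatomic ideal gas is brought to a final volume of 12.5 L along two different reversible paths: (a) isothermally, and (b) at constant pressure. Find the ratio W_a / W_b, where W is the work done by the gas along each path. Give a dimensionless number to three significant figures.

W_a / W_b ≈ 0.592

Path (a) isothermal: W = P₁V₁ ln(V₂/V₁) → W_a/(P₁V₁) = 0.9697.
Path (b) isobaric: W = P₁(V₂ − V₁) → W_b/(P₁V₁) = 1.637.
W_a / W_b = 0.9697 / 1.637 = 0.5923.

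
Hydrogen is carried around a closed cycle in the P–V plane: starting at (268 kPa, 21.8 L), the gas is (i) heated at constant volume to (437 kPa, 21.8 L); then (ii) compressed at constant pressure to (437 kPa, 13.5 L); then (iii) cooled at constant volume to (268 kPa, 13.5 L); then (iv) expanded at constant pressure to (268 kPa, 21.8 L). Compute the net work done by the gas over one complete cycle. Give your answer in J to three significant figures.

Constant-volume legs do no work.
W(ii) = (437)(13.5 − 21.8) = -3627 J; W(iv) = (268)(21.8 − 13.5) = 2224 J.
W_net = -3627 + 2224 = -1403 J (the counter-clockwise enclosed area).

W_net ≈ -1400 J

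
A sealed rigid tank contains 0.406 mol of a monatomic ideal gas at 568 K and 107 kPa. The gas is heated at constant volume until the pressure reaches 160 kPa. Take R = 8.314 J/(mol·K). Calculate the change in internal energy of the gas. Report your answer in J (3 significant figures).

ΔU ≈ 1420 J

Constant volume ⇒ W = 0, so Q = ΔU = nCᵥΔT with Cᵥ = 3R/2 = 12.47 J/(mol·K).
At constant V, T₂/T₁ = P₂/P₁ ⇒ ΔT = T₁(P₂/P₁ − 1) = 568·(160/107 − 1) = 281.3 K.
ΔU = (0.406)(12.47)(281.3) = 1425 J.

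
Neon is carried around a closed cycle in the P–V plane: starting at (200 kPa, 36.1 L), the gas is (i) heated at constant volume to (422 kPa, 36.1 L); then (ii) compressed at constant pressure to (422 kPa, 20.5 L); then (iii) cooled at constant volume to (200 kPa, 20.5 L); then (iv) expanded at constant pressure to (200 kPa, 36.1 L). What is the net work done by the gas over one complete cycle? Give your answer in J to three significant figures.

W_net ≈ -3460 J

Constant-volume legs do no work.
W(ii) = (422)(20.5 − 36.1) = -6583 J; W(iv) = (200)(36.1 − 20.5) = 3120 J.
W_net = -6583 + 3120 = -3463 J (the counter-clockwise enclosed area).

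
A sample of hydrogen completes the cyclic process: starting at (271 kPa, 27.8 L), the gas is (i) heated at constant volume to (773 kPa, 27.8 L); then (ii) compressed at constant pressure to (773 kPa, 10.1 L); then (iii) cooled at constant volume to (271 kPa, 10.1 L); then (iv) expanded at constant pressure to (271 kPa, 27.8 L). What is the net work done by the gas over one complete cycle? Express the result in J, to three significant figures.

Constant-volume legs do no work.
W(ii) = (773)(10.1 − 27.8) = -13682 J; W(iv) = (271)(27.8 − 10.1) = 4797 J.
W_net = -13682 + 4797 = -8885 J (the counter-clockwise enclosed area).

W_net ≈ -8890 J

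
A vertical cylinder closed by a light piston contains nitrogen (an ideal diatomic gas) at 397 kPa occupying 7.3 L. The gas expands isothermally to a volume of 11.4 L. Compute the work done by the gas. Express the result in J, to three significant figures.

Isothermal: W = nRT ln(V₂/V₁) = P₁V₁ ln(V₂/V₁).
P₁V₁ = (397 kPa)(7.3 L) = 2898 J.
W = 2898 × ln(11.4/7.3) = 2898 × 0.4457
W_by_gas = 1292 J.

W ≈ 1290 J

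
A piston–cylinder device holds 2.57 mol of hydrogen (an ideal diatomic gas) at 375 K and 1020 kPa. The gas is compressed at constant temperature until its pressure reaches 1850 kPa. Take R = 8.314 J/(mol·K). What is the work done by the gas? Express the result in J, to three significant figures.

Isothermal process: W = nRT ln(V₂/V₁) = nRT ln(P₁/P₂).
W = (2.57)(8.314)(375) × ln(1020/1850)
  = 8013 × ln(0.5514) = 8013 × -0.5954
W_by_gas = -4771 J.

W ≈ -4770 J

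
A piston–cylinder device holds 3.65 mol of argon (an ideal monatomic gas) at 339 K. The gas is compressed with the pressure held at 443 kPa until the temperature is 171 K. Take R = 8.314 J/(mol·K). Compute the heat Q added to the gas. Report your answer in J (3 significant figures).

Q ≈ -12700 J

Isobaric: W = nRΔT = (3.65)(8.314)(-168) = -5098 J.
ΔU = nCᵥΔT with Cᵥ = 3R/2: ΔU = (3.65)(12.47)(-168) = -7647 J.
Q = ΔU + W = -7647 − 5098 = -12745 J.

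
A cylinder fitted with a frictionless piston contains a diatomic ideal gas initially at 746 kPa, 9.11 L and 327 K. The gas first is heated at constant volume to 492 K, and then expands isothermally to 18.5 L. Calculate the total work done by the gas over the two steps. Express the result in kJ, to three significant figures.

Step 1 (isochoric): W = 0 (constant volume).
After step 1: P = 1122 kPa (V unchanged).
Step 2 (isothermal): W = P₁V₁ ln(V₂/V₁) = (10225) ln(18.5/9.11) = 7244 J.
W_total = 0 + 7244 = 7244 J.

W_total ≈ 7.24 kJ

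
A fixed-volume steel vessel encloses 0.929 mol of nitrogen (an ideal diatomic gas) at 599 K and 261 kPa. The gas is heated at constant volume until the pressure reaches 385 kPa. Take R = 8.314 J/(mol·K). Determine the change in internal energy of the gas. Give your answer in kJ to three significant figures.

ΔU ≈ 5.50 kJ

Constant volume ⇒ W = 0, so Q = ΔU = nCᵥΔT with Cᵥ = 5R/2 = 20.79 J/(mol·K).
At constant V, T₂/T₁ = P₂/P₁ ⇒ ΔT = T₁(P₂/P₁ − 1) = 599·(385/261 − 1) = 284.6 K.
ΔU = (0.929)(20.79)(284.6) = 5495 J.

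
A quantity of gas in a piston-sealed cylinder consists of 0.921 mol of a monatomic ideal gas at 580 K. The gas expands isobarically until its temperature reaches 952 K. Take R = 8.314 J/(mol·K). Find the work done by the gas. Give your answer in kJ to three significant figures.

Isobaric: W = P ΔV = nR ΔT.
W = (0.921)(8.314)(952 − 580) = 2848 J.

W ≈ 2.85 kJ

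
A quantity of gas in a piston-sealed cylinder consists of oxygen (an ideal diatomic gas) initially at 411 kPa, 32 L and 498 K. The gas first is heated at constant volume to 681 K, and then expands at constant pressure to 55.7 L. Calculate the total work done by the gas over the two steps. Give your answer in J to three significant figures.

Step 1 (isochoric): W = 0 (constant volume).
After step 1: P = 562 kPa (V unchanged).
Step 2 (isobaric): W = PΔV = (562 kPa)(55.7 − 32 L) = 13320 J.
W_total = 0 + 13320 = 13320 J.

W_total ≈ 13300 J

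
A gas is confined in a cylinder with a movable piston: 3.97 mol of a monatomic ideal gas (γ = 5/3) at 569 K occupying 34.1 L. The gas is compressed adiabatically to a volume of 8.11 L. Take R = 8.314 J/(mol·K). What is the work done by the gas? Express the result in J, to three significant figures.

Adiabatic: TV^(γ−1) = const with γ = 5/3.
T₂ = T₁ (V₁/V₂)^(γ−1) = 569 × (34.1/8.11)^0.667 = 569 × 2.605 = 1482 K.
W_by = nCᵥ(T₁ − T₂) = (3.97)(12.47)(569 − 1482) = -45217 J.

W ≈ -45200 J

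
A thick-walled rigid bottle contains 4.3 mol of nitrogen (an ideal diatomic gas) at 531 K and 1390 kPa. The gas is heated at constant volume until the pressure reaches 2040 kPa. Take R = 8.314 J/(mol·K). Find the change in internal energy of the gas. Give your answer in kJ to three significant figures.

ΔU ≈ 22.2 kJ

Constant volume ⇒ W = 0, so Q = ΔU = nCᵥΔT with Cᵥ = 5R/2 = 20.79 J/(mol·K).
At constant V, T₂/T₁ = P₂/P₁ ⇒ ΔT = T₁(P₂/P₁ − 1) = 531·(2040/1390 − 1) = 248.3 K.
ΔU = (4.3)(20.79)(248.3) = 22193 J.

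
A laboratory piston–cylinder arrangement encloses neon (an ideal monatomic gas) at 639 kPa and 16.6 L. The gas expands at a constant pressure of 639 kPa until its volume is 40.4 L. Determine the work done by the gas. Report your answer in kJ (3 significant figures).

W ≈ 15.2 kJ

Isobaric: W = P ΔV.
W = (639 kPa)(40.4 − 16.6 L) = (639)(23.8) = 15208 J.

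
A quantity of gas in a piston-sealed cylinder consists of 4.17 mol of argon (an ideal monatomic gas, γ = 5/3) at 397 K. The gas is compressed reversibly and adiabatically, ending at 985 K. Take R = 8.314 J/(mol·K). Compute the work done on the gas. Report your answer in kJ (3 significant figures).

Adiabatic ⇒ Q = 0, so W_by = −ΔU = nCᵥ(T₁ − T₂).
Cᵥ = 3R/2 = 12.47 J/(mol·K).
W = (4.17)(12.47)(397 − 985) = -30578 J.
Work on gas = −W_by = 30578 J.

W ≈ 30.6 kJ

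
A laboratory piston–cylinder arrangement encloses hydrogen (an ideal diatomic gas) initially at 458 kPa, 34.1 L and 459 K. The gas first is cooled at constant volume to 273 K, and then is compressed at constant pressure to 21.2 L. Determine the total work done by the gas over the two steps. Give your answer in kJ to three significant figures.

W_total ≈ -3.51 kJ

Step 1 (isochoric): W = 0 (constant volume).
After step 1: P = 272.4 kPa (V unchanged).
Step 2 (isobaric): W = PΔV = (272.4 kPa)(21.2 − 34.1 L) = -3514 J.
W_total = 0 − 3514 = -3514 J.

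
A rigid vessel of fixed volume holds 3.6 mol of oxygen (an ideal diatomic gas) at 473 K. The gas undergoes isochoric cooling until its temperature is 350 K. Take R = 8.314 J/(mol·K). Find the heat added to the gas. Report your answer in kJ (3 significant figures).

Constant volume ⇒ W = 0, so Q = ΔU = nCᵥΔT with Cᵥ = 5R/2 = 20.79 J/(mol·K).
ΔU = (3.6)(20.79)(350 − 473) = -9204 J.

Q ≈ -9.20 kJ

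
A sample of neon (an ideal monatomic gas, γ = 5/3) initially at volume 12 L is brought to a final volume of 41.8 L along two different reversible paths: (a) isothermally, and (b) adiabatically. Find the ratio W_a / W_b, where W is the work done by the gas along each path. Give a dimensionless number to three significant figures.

W_a / W_b ≈ 1.47

Path (a) isothermal: W = P₁V₁ ln(V₂/V₁) → W_a/(P₁V₁) = 1.248.
Path (b) adiabatic: W = P₁V₁(1 − (V₁/V₂)^(γ−1))/(γ−1) → W_b/(P₁V₁) = 0.8472.
W_a / W_b = 1.248 / 0.8472 = 1.473.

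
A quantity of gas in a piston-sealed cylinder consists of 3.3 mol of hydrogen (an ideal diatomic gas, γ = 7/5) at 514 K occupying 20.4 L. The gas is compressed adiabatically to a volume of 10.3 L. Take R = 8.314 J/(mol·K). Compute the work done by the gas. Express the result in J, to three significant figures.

W ≈ -11100 J

Adiabatic: TV^(γ−1) = const with γ = 7/5.
T₂ = T₁ (V₁/V₂)^(γ−1) = 514 × (20.4/10.3)^0.4 = 514 × 1.314 = 675.6 K.
W_by = nCᵥ(T₁ − T₂) = (3.3)(20.79)(514 − 675.6) = -11083 J.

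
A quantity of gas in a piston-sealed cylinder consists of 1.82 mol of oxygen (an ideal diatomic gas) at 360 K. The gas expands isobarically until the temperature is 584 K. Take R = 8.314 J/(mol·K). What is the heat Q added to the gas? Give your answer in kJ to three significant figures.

Q ≈ 11.9 kJ

Isobaric: W = nRΔT = (1.82)(8.314)(224) = 3389 J.
ΔU = nCᵥΔT with Cᵥ = 5R/2: ΔU = (1.82)(20.79)(224) = 8474 J.
Q = ΔU + W = 8474 + 3389 = 11863 J.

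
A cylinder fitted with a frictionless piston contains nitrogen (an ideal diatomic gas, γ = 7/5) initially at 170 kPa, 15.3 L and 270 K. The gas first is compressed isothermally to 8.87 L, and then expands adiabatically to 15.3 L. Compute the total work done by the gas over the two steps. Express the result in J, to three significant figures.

W_total ≈ -144 J

Step 1 (isothermal): W = P₁V₁ ln(V₂/V₁) = (2601) ln(8.87/15.3) = -1418 J.
After step 1: P = 293.2 kPa, V = 8.87 L, T = 270 K.
Step 2 (adiabatic): W = (P₁V₁ − P₂V₂)/(γ−1) = (2601 − 2091)/0.4 = 1274 J.
W_total = -1418 + 1274 = -144 J.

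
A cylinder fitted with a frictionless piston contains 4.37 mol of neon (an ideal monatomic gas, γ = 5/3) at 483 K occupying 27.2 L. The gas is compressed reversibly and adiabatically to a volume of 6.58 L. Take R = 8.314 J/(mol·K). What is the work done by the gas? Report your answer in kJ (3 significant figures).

W ≈ -41.5 kJ

Adiabatic: TV^(γ−1) = const with γ = 5/3.
T₂ = T₁ (V₁/V₂)^(γ−1) = 483 × (27.2/6.58)^0.667 = 483 × 2.576 = 1244 K.
W_by = nCᵥ(T₁ − T₂) = (4.37)(12.47)(483 − 1244) = -41477 J.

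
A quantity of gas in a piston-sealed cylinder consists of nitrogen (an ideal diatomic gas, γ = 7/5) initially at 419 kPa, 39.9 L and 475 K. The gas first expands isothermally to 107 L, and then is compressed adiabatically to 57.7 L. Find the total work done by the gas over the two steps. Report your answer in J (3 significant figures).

Step 1 (isothermal): W = P₁V₁ ln(V₂/V₁) = (16718) ln(107/39.9) = 16492 J.
After step 1: P = 156.2 kPa, V = 107 L, T = 475 K.
Step 2 (adiabatic): W = (P₁V₁ − P₂V₂)/(γ−1) = (16718 − 21403)/0.4 = -11712 J.
W_total = 16492 − 11712 = 4780 J.

W_total ≈ 4780 J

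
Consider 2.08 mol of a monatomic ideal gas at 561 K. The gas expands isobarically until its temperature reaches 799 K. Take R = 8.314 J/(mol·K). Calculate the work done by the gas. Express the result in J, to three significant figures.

Isobaric: W = P ΔV = nR ΔT.
W = (2.08)(8.314)(799 − 561) = 4116 J.

W ≈ 4120 J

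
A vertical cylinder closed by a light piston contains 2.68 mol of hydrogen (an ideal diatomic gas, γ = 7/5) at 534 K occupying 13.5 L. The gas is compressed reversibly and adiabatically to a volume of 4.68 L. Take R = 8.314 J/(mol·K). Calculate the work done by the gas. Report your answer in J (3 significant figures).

Adiabatic: TV^(γ−1) = const with γ = 7/5.
T₂ = T₁ (V₁/V₂)^(γ−1) = 534 × (13.5/4.68)^0.4 = 534 × 1.528 = 815.8 K.
W_by = nCᵥ(T₁ − T₂) = (2.68)(20.79)(534 − 815.8) = -15697 J.

W ≈ -15700 J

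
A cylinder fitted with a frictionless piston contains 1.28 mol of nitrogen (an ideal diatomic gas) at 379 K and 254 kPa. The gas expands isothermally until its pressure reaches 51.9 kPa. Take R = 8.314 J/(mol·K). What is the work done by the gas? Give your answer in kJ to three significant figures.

W ≈ 6.40 kJ

Isothermal process: W = nRT ln(V₂/V₁) = nRT ln(P₁/P₂).
W = (1.28)(8.314)(379) × ln(254/51.9)
  = 4033 × ln(4.894) = 4033 × 1.588
W_by_gas = 6405 J.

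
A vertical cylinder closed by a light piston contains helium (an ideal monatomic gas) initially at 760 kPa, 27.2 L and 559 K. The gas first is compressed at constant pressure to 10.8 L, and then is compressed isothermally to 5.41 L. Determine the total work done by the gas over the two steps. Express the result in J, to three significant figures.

W_total ≈ -18100 J

Step 1 (isobaric): W = PΔV = (760 kPa)(10.8 − 27.2 L) = -12464 J.
After step 1: P = 760 kPa, V = 10.8 L, T = 222 K.
Step 2 (isothermal): W = P₁V₁ ln(V₂/V₁) = (8208) ln(5.41/10.8) = -5674 J.
W_total = -12464 − 5674 = -18138 J.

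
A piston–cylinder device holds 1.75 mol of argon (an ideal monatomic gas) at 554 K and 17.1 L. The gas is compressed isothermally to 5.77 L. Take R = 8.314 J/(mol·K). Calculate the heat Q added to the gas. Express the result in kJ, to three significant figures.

Q ≈ -8.76 kJ

Isothermal ⇒ ΔU = 0, so Q = W = nRT ln(V₂/V₁).
Q = (1.75)(8.314)(554) ln(5.77/17.1) = 8060 × -1.086 = -8757 J.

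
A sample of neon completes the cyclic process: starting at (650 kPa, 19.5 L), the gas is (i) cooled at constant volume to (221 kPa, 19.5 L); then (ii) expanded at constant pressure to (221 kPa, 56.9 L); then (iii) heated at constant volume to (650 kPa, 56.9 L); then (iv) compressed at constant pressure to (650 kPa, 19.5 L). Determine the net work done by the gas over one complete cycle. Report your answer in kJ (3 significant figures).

Constant-volume legs do no work.
W(ii) = (221)(56.9 − 19.5) = 8265 J; W(iv) = (650)(19.5 − 56.9) = -24310 J.
W_net = 8265 − 24310 = -16045 J (the counter-clockwise enclosed area).

W_net ≈ -16.0 kJ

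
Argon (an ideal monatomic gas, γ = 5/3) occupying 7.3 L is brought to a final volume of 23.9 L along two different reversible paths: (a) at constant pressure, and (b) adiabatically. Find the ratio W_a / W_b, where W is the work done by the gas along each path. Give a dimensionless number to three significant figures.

Path (a) isobaric: W = P₁(V₂ − V₁) → W_a/(P₁V₁) = 2.274.
Path (b) adiabatic: W = P₁V₁(1 − (V₁/V₂)^(γ−1))/(γ−1) → W_b/(P₁V₁) = 0.8197.
W_a / W_b = 2.274 / 0.8197 = 2.774.

W_a / W_b ≈ 2.77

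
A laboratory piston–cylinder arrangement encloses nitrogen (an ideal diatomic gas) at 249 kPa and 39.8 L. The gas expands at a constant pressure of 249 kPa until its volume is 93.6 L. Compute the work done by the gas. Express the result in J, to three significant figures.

Isobaric: W = P ΔV.
W = (249 kPa)(93.6 − 39.8 L) = (249)(53.8) = 13396 J.

W ≈ 13400 J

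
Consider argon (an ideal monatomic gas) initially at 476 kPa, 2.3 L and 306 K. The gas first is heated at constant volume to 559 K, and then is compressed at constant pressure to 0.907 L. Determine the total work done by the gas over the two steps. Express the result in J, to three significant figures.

W_total ≈ -1210 J

Step 1 (isochoric): W = 0 (constant volume).
After step 1: P = 869.6 kPa (V unchanged).
Step 2 (isobaric): W = PΔV = (869.6 kPa)(0.907 − 2.3 L) = -1211 J.
W_total = 0 − 1211 = -1211 J.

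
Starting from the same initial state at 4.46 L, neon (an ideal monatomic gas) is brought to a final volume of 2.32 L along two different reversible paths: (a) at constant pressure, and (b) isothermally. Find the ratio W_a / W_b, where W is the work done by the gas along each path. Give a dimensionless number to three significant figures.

W_a / W_b ≈ 0.734

Path (a) isobaric: W = P₁(V₂ − V₁) → W_a/(P₁V₁) = -0.4798.
Path (b) isothermal: W = P₁V₁ ln(V₂/V₁) → W_b/(P₁V₁) = -0.6536.
W_a / W_b = -0.4798 / -0.6536 = 0.7341.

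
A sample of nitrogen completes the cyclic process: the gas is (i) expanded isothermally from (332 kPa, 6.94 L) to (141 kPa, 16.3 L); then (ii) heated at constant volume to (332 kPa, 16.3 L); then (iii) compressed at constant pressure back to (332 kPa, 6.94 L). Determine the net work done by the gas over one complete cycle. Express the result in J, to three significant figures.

W_net ≈ -1140 J

Leg (i): W = PᵢVᵢ ln(V_f/Vᵢ) = (2304) ln(16.3/6.94) = 1967 J.
Leg (ii): W = 0.
Leg (iii): W = PΔV = (332)(6.94 − 16.3) = -3108 J.
W_net = 1967 − 3108 = -1140 J.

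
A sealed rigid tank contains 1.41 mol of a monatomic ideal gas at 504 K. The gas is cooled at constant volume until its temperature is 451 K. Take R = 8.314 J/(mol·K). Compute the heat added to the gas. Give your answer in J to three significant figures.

Q ≈ -932 J

Constant volume ⇒ W = 0, so Q = ΔU = nCᵥΔT with Cᵥ = 3R/2 = 12.47 J/(mol·K).
ΔU = (1.41)(12.47)(451 − 504) = -932 J.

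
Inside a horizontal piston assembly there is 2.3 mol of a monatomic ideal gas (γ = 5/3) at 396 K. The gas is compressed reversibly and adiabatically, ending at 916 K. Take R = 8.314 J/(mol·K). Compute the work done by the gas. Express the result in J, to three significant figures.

Adiabatic ⇒ Q = 0, so W_by = −ΔU = nCᵥ(T₁ − T₂).
Cᵥ = 3R/2 = 12.47 J/(mol·K).
W = (2.3)(12.47)(396 − 916) = -14915 J.

W ≈ -14900 J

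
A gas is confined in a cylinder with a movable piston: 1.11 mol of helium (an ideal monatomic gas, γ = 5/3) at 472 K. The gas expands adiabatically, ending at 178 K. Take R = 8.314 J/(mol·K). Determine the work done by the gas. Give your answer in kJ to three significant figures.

Adiabatic ⇒ Q = 0, so W_by = −ΔU = nCᵥ(T₁ − T₂).
Cᵥ = 3R/2 = 12.47 J/(mol·K).
W = (1.11)(12.47)(472 − 178) = 4070 J.

W ≈ 4.07 kJ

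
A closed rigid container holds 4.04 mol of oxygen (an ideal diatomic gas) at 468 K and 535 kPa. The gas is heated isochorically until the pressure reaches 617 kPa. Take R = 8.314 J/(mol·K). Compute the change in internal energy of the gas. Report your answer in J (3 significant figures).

ΔU ≈ 6020 J

Constant volume ⇒ W = 0, so Q = ΔU = nCᵥΔT with Cᵥ = 5R/2 = 20.79 J/(mol·K).
At constant V, T₂/T₁ = P₂/P₁ ⇒ ΔT = T₁(P₂/P₁ − 1) = 468·(617/535 − 1) = 71.73 K.
ΔU = (4.04)(20.79)(71.73) = 6023 J.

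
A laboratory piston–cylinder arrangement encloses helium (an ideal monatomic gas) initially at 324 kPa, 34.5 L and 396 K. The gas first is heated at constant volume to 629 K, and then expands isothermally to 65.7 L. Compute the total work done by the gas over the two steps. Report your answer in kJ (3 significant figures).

W_total ≈ 11.4 kJ

Step 1 (isochoric): W = 0 (constant volume).
After step 1: P = 514.6 kPa (V unchanged).
Step 2 (isothermal): W = P₁V₁ ln(V₂/V₁) = (17755) ln(65.7/34.5) = 11437 J.
W_total = 0 + 11437 = 11437 J.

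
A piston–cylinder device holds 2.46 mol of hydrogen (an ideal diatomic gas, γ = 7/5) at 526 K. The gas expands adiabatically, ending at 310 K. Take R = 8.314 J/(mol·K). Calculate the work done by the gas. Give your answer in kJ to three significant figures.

Adiabatic ⇒ Q = 0, so W_by = −ΔU = nCᵥ(T₁ − T₂).
Cᵥ = 5R/2 = 20.79 J/(mol·K).
W = (2.46)(20.79)(526 − 310) = 11044 J.

W ≈ 11.0 kJ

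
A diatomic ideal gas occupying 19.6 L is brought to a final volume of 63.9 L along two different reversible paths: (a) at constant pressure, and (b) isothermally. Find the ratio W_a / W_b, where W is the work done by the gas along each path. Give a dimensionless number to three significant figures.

W_a / W_b ≈ 1.91

Path (a) isobaric: W = P₁(V₂ − V₁) → W_a/(P₁V₁) = 2.26.
Path (b) isothermal: W = P₁V₁ ln(V₂/V₁) → W_b/(P₁V₁) = 1.182.
W_a / W_b = 2.26 / 1.182 = 1.913.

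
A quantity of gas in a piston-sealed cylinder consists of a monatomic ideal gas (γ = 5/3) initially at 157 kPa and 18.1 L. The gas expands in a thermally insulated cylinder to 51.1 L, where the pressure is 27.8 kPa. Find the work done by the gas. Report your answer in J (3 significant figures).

Adiabatic: W = (P₁V₁ − P₂V₂)/(γ − 1) with γ = 5/3.
P₁V₁ = 2842 J, P₂V₂ = 1421 J.
W = (2842 − 1421) / 0.6667 = 2132 J.

W ≈ 2130 J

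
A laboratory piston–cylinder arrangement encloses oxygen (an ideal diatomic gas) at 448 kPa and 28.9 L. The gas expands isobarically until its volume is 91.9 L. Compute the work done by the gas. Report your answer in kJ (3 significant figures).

W ≈ 28.2 kJ

Isobaric: W = P ΔV.
W = (448 kPa)(91.9 − 28.9 L) = (448)(63) = 28224 J.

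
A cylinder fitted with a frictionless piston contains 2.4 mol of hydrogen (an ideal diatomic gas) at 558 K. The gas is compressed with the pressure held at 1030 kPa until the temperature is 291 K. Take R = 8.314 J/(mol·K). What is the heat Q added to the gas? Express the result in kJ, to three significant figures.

Q ≈ -18.6 kJ

Isobaric: W = nRΔT = (2.4)(8.314)(-267) = -5328 J.
ΔU = nCᵥΔT with Cᵥ = 5R/2: ΔU = (2.4)(20.79)(-267) = -13319 J.
Q = ΔU + W = -13319 − 5328 = -18647 J.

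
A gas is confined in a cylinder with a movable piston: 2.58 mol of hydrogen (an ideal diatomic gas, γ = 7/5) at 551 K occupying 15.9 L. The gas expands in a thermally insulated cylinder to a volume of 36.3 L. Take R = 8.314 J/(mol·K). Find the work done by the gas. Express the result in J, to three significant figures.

W ≈ 8310 J

Adiabatic: TV^(γ−1) = const with γ = 7/5.
T₂ = T₁ (V₁/V₂)^(γ−1) = 551 × (15.9/36.3)^0.4 = 551 × 0.7188 = 396 K.
W_by = nCᵥ(T₁ − T₂) = (2.58)(20.79)(551 − 396) = 8309 J.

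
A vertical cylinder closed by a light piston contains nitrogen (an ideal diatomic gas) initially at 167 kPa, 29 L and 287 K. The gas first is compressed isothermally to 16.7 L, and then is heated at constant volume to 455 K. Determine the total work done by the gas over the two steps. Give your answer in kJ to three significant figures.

Step 1 (isothermal): W = P₁V₁ ln(V₂/V₁) = (4843) ln(16.7/29) = -2673 J.
Step 2 (isochoric): W = 0 (constant volume).
W_total = -2673 + 0 = -2673 J.

W_total ≈ -2.67 kJ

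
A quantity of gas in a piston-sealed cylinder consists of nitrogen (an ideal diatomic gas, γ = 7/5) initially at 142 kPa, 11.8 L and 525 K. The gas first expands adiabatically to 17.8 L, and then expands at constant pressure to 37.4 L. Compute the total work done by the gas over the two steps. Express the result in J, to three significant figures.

Step 1 (adiabatic): W = (P₁V₁ − P₂V₂)/(γ−1) = (1676 − 1422)/0.4 = 635.2 J.
After step 1: P = 79.86 kPa, V = 17.8 L, T = 445.4 K.
Step 2 (isobaric): W = PΔV = (79.86 kPa)(37.4 − 17.8 L) = 1565 J.
W_total = 635.2 + 1565 = 2200 J.

W_total ≈ 2200 J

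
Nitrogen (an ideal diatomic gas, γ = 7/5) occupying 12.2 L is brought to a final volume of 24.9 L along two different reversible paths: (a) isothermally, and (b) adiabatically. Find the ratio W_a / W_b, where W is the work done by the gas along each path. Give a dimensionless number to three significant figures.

Path (a) isothermal: W = P₁V₁ ln(V₂/V₁) → W_a/(P₁V₁) = 0.7134.
Path (b) adiabatic: W = P₁V₁(1 − (V₁/V₂)^(γ−1))/(γ−1) → W_b/(P₁V₁) = 0.6207.
W_a / W_b = 0.7134 / 0.6207 = 1.149.

W_a / W_b ≈ 1.15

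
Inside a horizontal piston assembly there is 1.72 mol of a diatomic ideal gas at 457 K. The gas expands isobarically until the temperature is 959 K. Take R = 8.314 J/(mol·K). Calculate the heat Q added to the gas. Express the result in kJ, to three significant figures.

Isobaric: W = nRΔT = (1.72)(8.314)(502) = 7179 J.
ΔU = nCᵥΔT with Cᵥ = 5R/2: ΔU = (1.72)(20.79)(502) = 17947 J.
Q = ΔU + W = 17947 + 7179 = 25125 J.

Q ≈ 25.1 kJ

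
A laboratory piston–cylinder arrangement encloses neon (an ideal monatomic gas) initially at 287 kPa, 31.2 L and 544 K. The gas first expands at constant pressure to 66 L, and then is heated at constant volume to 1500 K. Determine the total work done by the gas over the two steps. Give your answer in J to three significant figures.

W_total ≈ 9990 J

Step 1 (isobaric): W = PΔV = (287 kPa)(66 − 31.2 L) = 9988 J.
Step 2 (isochoric): W = 0 (constant volume).
W_total = 9988 + 0 = 9988 J.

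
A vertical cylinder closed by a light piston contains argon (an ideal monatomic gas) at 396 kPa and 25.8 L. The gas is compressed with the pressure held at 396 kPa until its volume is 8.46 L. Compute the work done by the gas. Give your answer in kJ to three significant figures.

Isobaric: W = P ΔV.
W = (396 kPa)(8.46 − 25.8 L) = (396)(-17.34) = -6867 J.

W ≈ -6.87 kJ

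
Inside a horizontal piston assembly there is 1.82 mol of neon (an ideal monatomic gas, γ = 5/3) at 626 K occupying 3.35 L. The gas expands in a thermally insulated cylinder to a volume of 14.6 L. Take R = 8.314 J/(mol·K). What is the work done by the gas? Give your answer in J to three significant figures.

Adiabatic: TV^(γ−1) = const with γ = 5/3.
T₂ = T₁ (V₁/V₂)^(γ−1) = 626 × (3.35/14.6)^0.667 = 626 × 0.3748 = 234.6 K.
W_by = nCᵥ(T₁ − T₂) = (1.82)(12.47)(626 − 234.6) = 8883 J.

W ≈ 8880 J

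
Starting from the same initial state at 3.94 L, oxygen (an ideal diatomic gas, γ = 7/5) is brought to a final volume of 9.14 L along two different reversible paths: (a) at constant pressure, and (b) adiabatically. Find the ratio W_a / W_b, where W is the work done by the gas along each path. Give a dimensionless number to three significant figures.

W_a / W_b ≈ 1.85

Path (a) isobaric: W = P₁(V₂ − V₁) → W_a/(P₁V₁) = 1.32.
Path (b) adiabatic: W = P₁V₁(1 − (V₁/V₂)^(γ−1))/(γ−1) → W_b/(P₁V₁) = 0.7145.
W_a / W_b = 1.32 / 0.7145 = 1.847.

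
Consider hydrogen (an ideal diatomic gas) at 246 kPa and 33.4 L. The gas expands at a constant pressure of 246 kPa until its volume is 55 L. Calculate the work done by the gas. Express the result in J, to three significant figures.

W ≈ 5310 J

Isobaric: W = P ΔV.
W = (246 kPa)(55 − 33.4 L) = (246)(21.6) = 5314 J.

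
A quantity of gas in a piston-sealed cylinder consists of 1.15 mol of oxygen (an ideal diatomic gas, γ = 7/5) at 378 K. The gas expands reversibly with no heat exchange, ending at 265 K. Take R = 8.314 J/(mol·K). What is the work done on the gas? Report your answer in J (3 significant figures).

W ≈ -2700 J

Adiabatic ⇒ Q = 0, so W_by = −ΔU = nCᵥ(T₁ − T₂).
Cᵥ = 5R/2 = 20.79 J/(mol·K).
W = (1.15)(20.79)(378 − 265) = 2701 J.
Work on gas = −W_by = -2701 J.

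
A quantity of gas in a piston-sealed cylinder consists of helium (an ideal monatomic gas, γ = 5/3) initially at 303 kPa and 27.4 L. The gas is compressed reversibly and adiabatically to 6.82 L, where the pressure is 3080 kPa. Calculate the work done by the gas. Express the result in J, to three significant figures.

Adiabatic: W = (P₁V₁ − P₂V₂)/(γ − 1) with γ = 5/3.
P₁V₁ = 8302 J, P₂V₂ = 21006 J.
W = (8302 − 21006) / 0.6667 = -19055 J.

W ≈ -19100 J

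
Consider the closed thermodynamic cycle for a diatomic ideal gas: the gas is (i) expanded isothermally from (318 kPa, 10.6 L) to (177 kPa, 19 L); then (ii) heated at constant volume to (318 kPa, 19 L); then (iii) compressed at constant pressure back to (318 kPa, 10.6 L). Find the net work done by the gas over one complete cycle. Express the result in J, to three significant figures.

Leg (i): W = PᵢVᵢ ln(V_f/Vᵢ) = (3371) ln(19/10.6) = 1967 J.
Leg (ii): W = 0.
Leg (iii): W = PΔV = (318)(10.6 − 19) = -2671 J.
W_net = 1967 − 2671 = -704.1 J.

W_net ≈ -704 J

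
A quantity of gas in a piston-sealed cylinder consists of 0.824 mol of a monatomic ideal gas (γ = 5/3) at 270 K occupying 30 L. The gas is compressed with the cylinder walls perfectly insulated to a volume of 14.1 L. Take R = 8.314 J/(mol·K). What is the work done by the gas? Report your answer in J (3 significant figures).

W ≈ -1820 J

Adiabatic: TV^(γ−1) = const with γ = 5/3.
T₂ = T₁ (V₁/V₂)^(γ−1) = 270 × (30/14.1)^0.667 = 270 × 1.654 = 446.6 K.
W_by = nCᵥ(T₁ − T₂) = (0.824)(12.47)(270 − 446.6) = -1815 J.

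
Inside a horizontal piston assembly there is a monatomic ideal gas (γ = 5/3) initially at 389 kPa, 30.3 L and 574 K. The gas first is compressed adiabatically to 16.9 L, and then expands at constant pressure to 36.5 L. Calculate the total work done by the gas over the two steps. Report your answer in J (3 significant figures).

W_total ≈ 11800 J

Step 1 (adiabatic): W = (P₁V₁ − P₂V₂)/(γ−1) = (11787 − 17395)/0.667 = -8413 J.
After step 1: P = 1029 kPa, V = 16.9 L, T = 847.1 K.
Step 2 (isobaric): W = PΔV = (1029 kPa)(36.5 − 16.9 L) = 20174 J.
W_total = -8413 + 20174 = 11762 J.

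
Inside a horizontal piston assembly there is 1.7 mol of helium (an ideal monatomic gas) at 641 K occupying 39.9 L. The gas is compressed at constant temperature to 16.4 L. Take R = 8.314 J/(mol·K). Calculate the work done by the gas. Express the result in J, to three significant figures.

W ≈ -8050 J

Isothermal: W = nRT ln(V₂/V₁).
W = (1.7)(8.314)(641) × ln(16.4/39.9)
  = 9060 × -0.8891
W_by_gas = -8055 J.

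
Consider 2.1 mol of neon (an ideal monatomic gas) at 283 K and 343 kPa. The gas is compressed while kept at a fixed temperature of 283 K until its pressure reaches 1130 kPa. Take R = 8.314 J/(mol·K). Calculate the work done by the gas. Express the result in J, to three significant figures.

Isothermal process: W = nRT ln(V₂/V₁) = nRT ln(P₁/P₂).
W = (2.1)(8.314)(283) × ln(343/1130)
  = 4941 × ln(0.3035) = 4941 × -1.192
W_by_gas = -5891 J.

W ≈ -5890 J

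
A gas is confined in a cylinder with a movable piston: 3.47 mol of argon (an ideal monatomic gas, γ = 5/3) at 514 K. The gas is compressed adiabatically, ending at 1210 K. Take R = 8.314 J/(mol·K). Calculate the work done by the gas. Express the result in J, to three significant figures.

W ≈ -30100 J

Adiabatic ⇒ Q = 0, so W_by = −ΔU = nCᵥ(T₁ − T₂).
Cᵥ = 3R/2 = 12.47 J/(mol·K).
W = (3.47)(12.47)(514 − 1210) = -30119 J.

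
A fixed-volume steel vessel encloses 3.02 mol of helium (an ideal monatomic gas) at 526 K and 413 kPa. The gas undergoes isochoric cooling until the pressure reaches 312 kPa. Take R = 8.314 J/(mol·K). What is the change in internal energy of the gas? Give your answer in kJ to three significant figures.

ΔU ≈ -4.84 kJ

Constant volume ⇒ W = 0, so Q = ΔU = nCᵥΔT with Cᵥ = 3R/2 = 12.47 J/(mol·K).
At constant V, T₂/T₁ = P₂/P₁ ⇒ ΔT = T₁(P₂/P₁ − 1) = 526·(312/413 − 1) = -128.6 K.
ΔU = (3.02)(12.47)(-128.6) = -4845 J.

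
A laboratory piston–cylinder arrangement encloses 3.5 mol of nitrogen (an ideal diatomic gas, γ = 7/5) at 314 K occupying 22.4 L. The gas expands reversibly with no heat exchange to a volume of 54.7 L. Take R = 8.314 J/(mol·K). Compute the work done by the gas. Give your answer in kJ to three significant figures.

W ≈ 6.86 kJ

Adiabatic: TV^(γ−1) = const with γ = 7/5.
T₂ = T₁ (V₁/V₂)^(γ−1) = 314 × (22.4/54.7)^0.4 = 314 × 0.6997 = 219.7 K.
W_by = nCᵥ(T₁ − T₂) = (3.5)(20.79)(314 − 219.7) = 6860 J.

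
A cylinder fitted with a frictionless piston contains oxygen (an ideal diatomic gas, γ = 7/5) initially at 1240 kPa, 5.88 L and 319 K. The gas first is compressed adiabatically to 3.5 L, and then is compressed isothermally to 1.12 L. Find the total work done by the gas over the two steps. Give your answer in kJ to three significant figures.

W_total ≈ -14.4 kJ

Step 1 (adiabatic): W = (P₁V₁ − P₂V₂)/(γ−1) = (7291 − 8973)/0.4 = -4204 J.
After step 1: P = 2564 kPa, V = 3.5 L, T = 392.6 K.
Step 2 (isothermal): W = P₁V₁ ln(V₂/V₁) = (8973) ln(1.12/3.5) = -10224 J.
W_total = -4204 − 10224 = -14428 J.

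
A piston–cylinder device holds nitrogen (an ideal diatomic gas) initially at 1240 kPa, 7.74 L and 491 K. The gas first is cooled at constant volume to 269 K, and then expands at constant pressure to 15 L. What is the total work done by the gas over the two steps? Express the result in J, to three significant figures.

Step 1 (isochoric): W = 0 (constant volume).
After step 1: P = 679.3 kPa (V unchanged).
Step 2 (isobaric): W = PΔV = (679.3 kPa)(15 − 7.74 L) = 4932 J.
W_total = 0 + 4932 = 4932 J.

W_total ≈ 4930 J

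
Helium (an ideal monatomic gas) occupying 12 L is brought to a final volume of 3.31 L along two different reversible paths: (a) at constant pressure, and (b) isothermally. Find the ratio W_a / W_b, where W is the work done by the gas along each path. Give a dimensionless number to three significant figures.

W_a / W_b ≈ 0.562

Path (a) isobaric: W = P₁(V₂ − V₁) → W_a/(P₁V₁) = -0.7242.
Path (b) isothermal: W = P₁V₁ ln(V₂/V₁) → W_b/(P₁V₁) = -1.288.
W_a / W_b = -0.7242 / -1.288 = 0.5623.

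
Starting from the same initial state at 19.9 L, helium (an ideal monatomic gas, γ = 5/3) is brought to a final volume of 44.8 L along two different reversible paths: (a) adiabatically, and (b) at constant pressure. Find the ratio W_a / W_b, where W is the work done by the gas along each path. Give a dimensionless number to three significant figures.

W_a / W_b ≈ 0.501

Path (a) adiabatic: W = P₁V₁(1 − (V₁/V₂)^(γ−1))/(γ−1) → W_a/(P₁V₁) = 0.6267.
Path (b) isobaric: W = P₁(V₂ − V₁) → W_b/(P₁V₁) = 1.251.
W_a / W_b = 0.6267 / 1.251 = 0.5009.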